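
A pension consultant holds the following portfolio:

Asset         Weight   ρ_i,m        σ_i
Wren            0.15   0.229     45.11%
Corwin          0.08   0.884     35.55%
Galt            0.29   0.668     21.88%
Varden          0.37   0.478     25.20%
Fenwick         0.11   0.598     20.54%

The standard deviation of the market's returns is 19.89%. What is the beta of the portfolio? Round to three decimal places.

0.709

β_Wren = 0.229 × 45.11% / 19.89% = 0.5194
β_Corwin = 0.884 × 35.55% / 19.89% = 1.5800
β_Galt = 0.668 × 21.88% / 19.89% = 0.7348
β_Varden = 0.478 × 25.20% / 19.89% = 0.6056
β_Fenwick = 0.598 × 20.54% / 19.89% = 0.6175
β_P = Σ w_i β_i = 0.15×0.5194 + 0.08×1.5800 + 0.29×0.7348 + 0.37×0.6056 + 0.11×0.6175 = 0.7094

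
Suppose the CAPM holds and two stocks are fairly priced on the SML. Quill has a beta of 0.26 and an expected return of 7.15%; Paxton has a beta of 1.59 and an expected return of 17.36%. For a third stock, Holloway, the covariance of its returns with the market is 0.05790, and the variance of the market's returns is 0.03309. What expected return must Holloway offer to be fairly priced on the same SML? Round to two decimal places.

MRP = (17.36% − 7.15%) / (1.59 − 0.26) = 7.6767%
R_f = 7.15% − 0.26 × 7.6767% = 5.1541%
β_Holloway = Cov / Var(R_m) = 0.05790 / 0.03309 = 1.7498
E(R_Holloway) = R_f + β × MRP = 5.1541% + 1.7498 × 7.6767% = 18.59%

18.59%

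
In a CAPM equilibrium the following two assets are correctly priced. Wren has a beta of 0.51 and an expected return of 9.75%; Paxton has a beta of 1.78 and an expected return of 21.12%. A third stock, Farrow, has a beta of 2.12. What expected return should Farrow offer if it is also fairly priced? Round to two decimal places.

MRP (SML slope) = (21.12% − 9.75%) / (1.78 − 0.51) = 11.37% / 1.27 = 8.9528%
R_f (intercept) = 9.75% − 0.51 × 8.9528% = 5.1841%
E(R_Farrow) = R_f + β × MRP = 5.1841% + 2.12 × 8.9528% = 24.16%

24.16%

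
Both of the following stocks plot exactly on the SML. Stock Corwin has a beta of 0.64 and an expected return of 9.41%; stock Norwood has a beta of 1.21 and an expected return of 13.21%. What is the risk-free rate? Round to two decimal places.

Both satisfy E(R) = R_f + β·MRP, so the slope of the SML is
MRP = (13.21% − 9.41%) / (1.21 − 0.64) = 3.80% / 0.57 = 6.6667%
R_f = E(R_Corwin) − β_Corwin·MRP = 9.41% − 0.64 × 6.6667% = 5.1433%

5.14%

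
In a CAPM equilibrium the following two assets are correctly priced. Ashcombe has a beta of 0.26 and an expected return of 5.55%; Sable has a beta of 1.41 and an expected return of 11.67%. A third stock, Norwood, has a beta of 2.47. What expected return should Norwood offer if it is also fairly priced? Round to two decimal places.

MRP (SML slope) = (11.67% − 5.55%) / (1.41 − 0.26) = 6.12% / 1.15 = 5.3217%
R_f (intercept) = 5.55% − 0.26 × 5.3217% = 4.1664%
E(R_Norwood) = R_f + β × MRP = 4.1664% + 2.47 × 5.3217% = 17.31%

17.31%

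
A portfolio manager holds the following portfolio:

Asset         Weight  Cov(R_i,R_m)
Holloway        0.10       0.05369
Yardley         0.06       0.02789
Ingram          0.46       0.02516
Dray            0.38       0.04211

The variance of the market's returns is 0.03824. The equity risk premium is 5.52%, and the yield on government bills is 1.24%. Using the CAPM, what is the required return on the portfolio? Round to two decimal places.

6.24%

β_Holloway = 0.05369 / 0.03824 = 1.4040
β_Yardley = 0.02789 / 0.03824 = 0.7293
β_Ingram = 0.02516 / 0.03824 = 0.6579
β_Dray = 0.04211 / 0.03824 = 1.1012
β_P = Σ w_i β_i = 0.10×1.4040 + 0.06×0.7293 + 0.46×0.6579 + 0.38×1.1012 = 0.9052
E(R_P) = R_f + β_P × MRP = 1.24% + 0.9052 × 5.52% = 6.24%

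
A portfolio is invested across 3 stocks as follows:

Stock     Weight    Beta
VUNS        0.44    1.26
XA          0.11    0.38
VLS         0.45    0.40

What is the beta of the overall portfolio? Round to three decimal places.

β_P = Σ w_i β_i = 0.44×1.26 + 0.11×0.38 + 0.45×0.40 = 0.7762

0.776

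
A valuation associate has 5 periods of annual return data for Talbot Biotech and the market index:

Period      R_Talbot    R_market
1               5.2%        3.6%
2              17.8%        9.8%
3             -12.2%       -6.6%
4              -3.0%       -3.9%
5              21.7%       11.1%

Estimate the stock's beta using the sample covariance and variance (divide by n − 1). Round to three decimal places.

1.762

Mean R_i = (5.2 + 17.8 − 12.2 − 3.0 + 21.7) / 5 = 5.9000%
Mean R_m = (3.6 + 9.8 − 6.6 − 3.9 + 11.1) / 5 = 2.8000%
Σ(R_i − R̄_i)(R_m − R̄_m) = 443.6500  ⇒  Cov = 443.6500 / 4 = 110.9125
Σ(R_m − R̄_m)² = 251.7800  ⇒  Var(R_m) = 251.7800 / 4 = 62.9450
β = Cov / Var(R_m) = 110.9125 / 62.9450 = 1.7621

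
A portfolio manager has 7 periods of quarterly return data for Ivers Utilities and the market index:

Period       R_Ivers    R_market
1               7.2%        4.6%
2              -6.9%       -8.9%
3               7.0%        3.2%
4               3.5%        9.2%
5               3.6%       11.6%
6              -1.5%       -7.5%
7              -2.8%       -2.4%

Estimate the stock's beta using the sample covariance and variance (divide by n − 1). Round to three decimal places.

0.515

Mean R_i = (7.2 − 6.9 + 7.0 + 3.5 + 3.6 − 1.5 − 2.8) / 7 = 1.4429%
Mean R_m = (4.6 − 8.9 + 3.2 + 9.2 + 11.6 − 7.5 − 2.4) / 7 = 1.4000%
Σ(R_i − R̄_i)(R_m − R̄_m) = 194.7200  ⇒  Cov = 194.7200 / 6 = 32.4533
Σ(R_m − R̄_m)² = 378.1000  ⇒  Var(R_m) = 378.1000 / 6 = 63.0167
β = Cov / Var(R_m) = 32.4533 / 63.0167 = 0.5150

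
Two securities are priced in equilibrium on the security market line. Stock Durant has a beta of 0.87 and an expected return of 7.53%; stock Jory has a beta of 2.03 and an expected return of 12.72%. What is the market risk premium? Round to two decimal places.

Both satisfy E(R) = R_f + β·MRP, so the slope of the SML is
MRP = (12.72% − 7.53%) / (2.03 − 0.87) = 5.19% / 1.16 = 4.4741%

4.47%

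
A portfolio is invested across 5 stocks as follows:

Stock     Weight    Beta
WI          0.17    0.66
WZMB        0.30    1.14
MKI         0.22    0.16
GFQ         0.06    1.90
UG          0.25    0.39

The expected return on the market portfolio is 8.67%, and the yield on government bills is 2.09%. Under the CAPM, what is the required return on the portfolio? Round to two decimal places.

β_P = Σ w_i β_i = 0.17×0.66 + 0.30×1.14 + 0.22×0.16 + 0.06×1.90 + 0.25×0.39 = 0.7009
MRP = 8.67% − 2.09% = 6.58%
E(R_P) = R_f + β_P × MRP = 2.09% + 0.7009 × 6.58% = 6.70%

6.70%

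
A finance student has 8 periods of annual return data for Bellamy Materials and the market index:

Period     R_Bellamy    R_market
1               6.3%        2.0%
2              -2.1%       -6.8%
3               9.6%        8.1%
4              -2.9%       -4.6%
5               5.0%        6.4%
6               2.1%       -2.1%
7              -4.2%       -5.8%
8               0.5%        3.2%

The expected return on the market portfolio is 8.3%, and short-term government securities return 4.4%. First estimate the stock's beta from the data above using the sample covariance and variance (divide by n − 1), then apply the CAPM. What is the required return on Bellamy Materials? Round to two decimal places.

7.34%

Mean R_i = (6.3 − 2.1 + 9.6 − 2.9 + 5.0 + 2.1 − 4.2 + 0.5) / 8 = 1.7875%
Mean R_m = (2.0 − 6.8 + 8.1 − 4.6 + 6.4 − 2.1 − 5.8 + 3.2) / 8 = 0.0500%
Σ(R_i − R̄_i)(R_m − R̄_m) = 170.8150  ⇒  Cov = 170.8150 / 7 = 24.4021
Σ(R_m − R̄_m)² = 226.2400  ⇒  Var(R_m) = 226.2400 / 7 = 32.3200
β = Cov / Var(R_m) = 24.4021 / 32.3200 = 0.7550
MRP = 8.3% − 4.4% = 3.90%
E(R) = R_f + β × MRP = 4.4% + 0.7550 × 3.9% = 7.34%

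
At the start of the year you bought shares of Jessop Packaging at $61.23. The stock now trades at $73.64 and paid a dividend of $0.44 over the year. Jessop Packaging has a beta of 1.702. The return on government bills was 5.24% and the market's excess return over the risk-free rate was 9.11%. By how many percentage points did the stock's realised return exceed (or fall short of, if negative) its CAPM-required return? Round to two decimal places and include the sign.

Realised HPR = (P1 + D1 − P0) / P0 = (73.64 + 0.44 − 61.23) / 61.23 = 12.85 / 61.23 = 20.9864%
CAPM required = R_f + β·MRP = 5.24% + 1.702 × 9.11% = 20.74522%
α = realised − required = 20.9864% − 20.74522% = +0.24%

+0.24%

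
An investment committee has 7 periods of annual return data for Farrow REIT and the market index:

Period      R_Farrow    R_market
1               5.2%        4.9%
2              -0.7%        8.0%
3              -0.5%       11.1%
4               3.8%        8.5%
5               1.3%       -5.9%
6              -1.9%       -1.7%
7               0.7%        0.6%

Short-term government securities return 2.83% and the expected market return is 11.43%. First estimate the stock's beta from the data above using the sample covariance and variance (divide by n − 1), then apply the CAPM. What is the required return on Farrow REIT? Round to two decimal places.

3.35%

Mean R_i = (5.2 − 0.7 − 0.5 + 3.8 + 1.3 − 1.9 + 0.7) / 7 = 1.1286%
Mean R_m = (4.9 + 8.0 + 11.1 + 8.5 − 5.9 − 1.7 + 0.6) / 7 = 3.6429%
Σ(R_i − R̄_i)(R_m − R̄_m) = 13.8314  ⇒  Cov = 13.8314 / 6 = 2.3052
Σ(R_m − R̄_m)² = 228.6371  ⇒  Var(R_m) = 228.6371 / 6 = 38.1062
β = Cov / Var(R_m) = 2.3052 / 38.1062 = 0.0605
MRP = 11.43% − 2.83% = 8.60%
E(R) = R_f + β × MRP = 2.83% + 0.0605 × 8.60% = 3.35%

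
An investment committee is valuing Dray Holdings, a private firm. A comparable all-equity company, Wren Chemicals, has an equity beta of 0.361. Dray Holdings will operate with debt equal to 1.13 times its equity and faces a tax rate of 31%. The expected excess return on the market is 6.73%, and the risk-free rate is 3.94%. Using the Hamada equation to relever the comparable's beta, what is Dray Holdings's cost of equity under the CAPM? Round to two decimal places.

8.26%

β_L = β_U × [1 + (1 − t)(D/E)] = 0.361 × [1 + (1 − 0.31) × 1.13]
    = 0.361 × [1 + 0.69 × 1.13] = 0.361 × 1.7797 = 0.6425
E(R) = R_f + β_L × MRP = 3.94% + 0.6425 × 6.73% = 8.26%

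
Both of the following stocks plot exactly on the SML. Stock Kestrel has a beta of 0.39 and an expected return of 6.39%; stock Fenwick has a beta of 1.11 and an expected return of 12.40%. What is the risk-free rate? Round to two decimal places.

Both satisfy E(R) = R_f + β·MRP, so the slope of the SML is
MRP = (12.40% − 6.39%) / (1.11 − 0.39) = 6.01% / 0.72 = 8.3472%
R_f = E(R_Kestrel) − β_Kestrel·MRP = 6.39% − 0.39 × 8.3472% = 3.1346%

3.13%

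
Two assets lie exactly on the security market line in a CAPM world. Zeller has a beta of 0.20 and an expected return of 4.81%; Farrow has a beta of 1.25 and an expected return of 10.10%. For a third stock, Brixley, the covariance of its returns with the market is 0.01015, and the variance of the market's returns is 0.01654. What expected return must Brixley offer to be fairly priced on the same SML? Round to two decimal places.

MRP = (10.10% − 4.81%) / (1.25 − 0.20) = 5.0381%
R_f = 4.81% − 0.20 × 5.0381% = 3.8024%
β_Brixley = Cov / Var(R_m) = 0.01015 / 0.01654 = 0.6137
E(R_Brixley) = R_f + β × MRP = 3.8024% + 0.6137 × 5.0381% = 6.89%

6.89%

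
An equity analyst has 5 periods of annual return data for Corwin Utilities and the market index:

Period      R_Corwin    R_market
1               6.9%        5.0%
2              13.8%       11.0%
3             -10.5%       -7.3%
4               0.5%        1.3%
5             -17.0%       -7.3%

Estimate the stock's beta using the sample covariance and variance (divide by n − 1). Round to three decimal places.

Mean R_i = (6.9 + 13.8 − 10.5 + 0.5 − 17.0) / 5 = -1.2600%
Mean R_m = (5.0 + 11.0 − 7.3 + 1.3 − 7.3) / 5 = 0.5400%
Σ(R_i − R̄_i)(R_m − R̄_m) = 391.1020  ⇒  Cov = 391.1020 / 4 = 97.7755
Σ(R_m − R̄_m)² = 252.8120  ⇒  Var(R_m) = 252.8120 / 4 = 63.2030
β = Cov / Var(R_m) = 97.7755 / 63.2030 = 1.5470

1.547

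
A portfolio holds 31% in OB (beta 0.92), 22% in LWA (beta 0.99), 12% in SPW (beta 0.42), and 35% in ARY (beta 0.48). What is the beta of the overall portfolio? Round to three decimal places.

0.721

β_P = Σ w_i β_i = 0.31×0.92 + 0.22×0.99 + 0.12×0.42 + 0.35×0.48 = 0.7214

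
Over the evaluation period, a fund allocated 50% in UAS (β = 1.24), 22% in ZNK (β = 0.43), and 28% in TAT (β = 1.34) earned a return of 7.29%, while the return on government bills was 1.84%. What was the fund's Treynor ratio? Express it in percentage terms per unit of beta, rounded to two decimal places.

5.00%

β_P = 0.50×1.24 + 0.22×0.43 + 0.28×1.34 = 1.0898
Treynor = (R_P − R_f) / β_P = (7.29% − 1.84%) / 1.0898 = 5.45% / 1.0898 = 5.00%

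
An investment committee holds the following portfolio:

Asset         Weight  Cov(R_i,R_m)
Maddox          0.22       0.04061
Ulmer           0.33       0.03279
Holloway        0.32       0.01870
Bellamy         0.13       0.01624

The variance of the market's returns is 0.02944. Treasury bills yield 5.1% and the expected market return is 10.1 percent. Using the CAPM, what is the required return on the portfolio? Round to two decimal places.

β_Maddox = 0.04061 / 0.02944 = 1.3794
β_Ulmer = 0.03279 / 0.02944 = 1.1138
β_Holloway = 0.01870 / 0.02944 = 0.6352
β_Bellamy = 0.01624 / 0.02944 = 0.5516
β_P = Σ w_i β_i = 0.22×1.3794 + 0.33×1.1138 + 0.32×0.6352 + 0.13×0.5516 = 0.9460
MRP = 10.1% − 5.1% = 5.00%
E(R_P) = R_f + β_P × MRP = 5.1% + 0.9460 × 5.0% = 9.83%

9.83%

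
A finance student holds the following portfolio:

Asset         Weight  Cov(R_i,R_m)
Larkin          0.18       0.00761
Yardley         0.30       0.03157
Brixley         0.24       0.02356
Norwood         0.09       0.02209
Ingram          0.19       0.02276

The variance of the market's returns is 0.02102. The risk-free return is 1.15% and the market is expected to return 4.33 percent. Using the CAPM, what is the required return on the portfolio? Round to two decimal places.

β_Larkin = 0.00761 / 0.02102 = 0.3620
β_Yardley = 0.03157 / 0.02102 = 1.5019
β_Brixley = 0.02356 / 0.02102 = 1.1208
β_Norwood = 0.02209 / 0.02102 = 1.0509
β_Ingram = 0.02276 / 0.02102 = 1.0828
β_P = Σ w_i β_i = 0.18×0.3620 + 0.30×1.5019 + 0.24×1.1208 + 0.09×1.0509 + 0.19×1.0828 = 1.0850
MRP = 4.33% − 1.15% = 3.18%
E(R_P) = R_f + β_P × MRP = 1.15% + 1.0850 × 3.18% = 4.60%

4.60%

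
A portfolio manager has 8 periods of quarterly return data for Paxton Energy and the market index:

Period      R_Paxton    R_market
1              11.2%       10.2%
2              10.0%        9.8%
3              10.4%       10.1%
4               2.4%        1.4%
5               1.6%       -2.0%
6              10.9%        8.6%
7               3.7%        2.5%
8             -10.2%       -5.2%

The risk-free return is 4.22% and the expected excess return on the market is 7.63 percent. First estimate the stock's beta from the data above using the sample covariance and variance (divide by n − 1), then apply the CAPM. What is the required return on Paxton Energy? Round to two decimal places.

12.97%

Mean R_i = (11.2 + 10.0 + 10.4 + 2.4 + 1.6 + 10.9 + 3.7 − 10.2) / 8 = 5.0000%
Mean R_m = (10.2 + 9.8 + 10.1 + 1.4 − 2.0 + 8.6 + 2.5 − 5.2) / 8 = 4.4250%
Σ(R_i − R̄_i)(R_m − R̄_m) = 296.4700  ⇒  Cov = 296.4700 / 7 = 42.3529
Σ(R_m − R̄_m)² = 258.6550  ⇒  Var(R_m) = 258.6550 / 7 = 36.9507
β = Cov / Var(R_m) = 42.3529 / 36.9507 = 1.1462
E(R) = R_f + β × MRP = 4.22% + 1.1462 × 7.63% = 12.97%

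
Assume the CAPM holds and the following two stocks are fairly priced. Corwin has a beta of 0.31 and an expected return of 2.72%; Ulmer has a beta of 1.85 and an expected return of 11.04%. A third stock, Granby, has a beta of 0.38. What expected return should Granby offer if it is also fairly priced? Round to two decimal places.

MRP (SML slope) = (11.04% − 2.72%) / (1.85 − 0.31) = 8.32% / 1.54 = 5.4026%
R_f (intercept) = 2.72% − 0.31 × 5.4026% = 1.0452%
E(R_Granby) = R_f + β × MRP = 1.0452% + 0.38 × 5.4026% = 3.10%

3.10%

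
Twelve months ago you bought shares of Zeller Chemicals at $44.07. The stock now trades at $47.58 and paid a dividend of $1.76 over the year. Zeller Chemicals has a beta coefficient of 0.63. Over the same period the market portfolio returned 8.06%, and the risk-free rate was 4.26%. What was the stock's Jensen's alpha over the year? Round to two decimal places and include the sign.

Realised HPR = (P1 + D1 − P0) / P0 = (47.58 + 1.76 − 44.07) / 44.07 = 5.27 / 44.07 = 11.9582%
MRP = 8.06% − 4.26% = 3.80%
CAPM required = R_f + β·MRP = 4.26% + 0.63 × 3.80% = 6.6540%
α = realised − required = 11.9582% − 6.6540% = +5.30%

+5.30%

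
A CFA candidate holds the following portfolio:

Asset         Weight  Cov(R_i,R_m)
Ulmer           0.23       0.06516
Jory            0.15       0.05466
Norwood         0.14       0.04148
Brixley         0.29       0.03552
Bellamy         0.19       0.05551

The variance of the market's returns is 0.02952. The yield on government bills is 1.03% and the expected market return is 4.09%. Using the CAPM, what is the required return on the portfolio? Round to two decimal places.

β_Ulmer = 0.06516 / 0.02952 = 2.2073
β_Jory = 0.05466 / 0.02952 = 1.8516
β_Norwood = 0.04148 / 0.02952 = 1.4051
β_Brixley = 0.03552 / 0.02952 = 1.2033
β_Bellamy = 0.05551 / 0.02952 = 1.8804
β_P = Σ w_i β_i = 0.23×2.2073 + 0.15×1.8516 + 0.14×1.4051 + 0.29×1.2033 + 0.19×1.8804 = 1.6884
MRP = 4.09% − 1.03% = 3.06%
E(R_P) = R_f + β_P × MRP = 1.03% + 1.6884 × 3.06% = 6.20%

6.20%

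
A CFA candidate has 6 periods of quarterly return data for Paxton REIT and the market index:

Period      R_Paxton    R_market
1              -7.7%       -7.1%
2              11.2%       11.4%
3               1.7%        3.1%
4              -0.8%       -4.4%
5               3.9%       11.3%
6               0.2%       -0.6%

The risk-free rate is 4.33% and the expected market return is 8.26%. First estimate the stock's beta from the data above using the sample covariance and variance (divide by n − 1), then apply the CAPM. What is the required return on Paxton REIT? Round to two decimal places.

7.10%

Mean R_i = (-7.7 + 11.2 + 1.7 − 0.8 + 3.9 + 0.2) / 6 = 1.4167%
Mean R_m = (-7.1 + 11.4 + 3.1 − 4.4 + 11.3 − 0.6) / 6 = 2.2833%
Σ(R_i − R̄_i)(R_m − R̄_m) = 215.6817  ⇒  Cov = 215.6817 / 5 = 43.1363
Σ(R_m − R̄_m)² = 306.1083  ⇒  Var(R_m) = 306.1083 / 5 = 61.2217
β = Cov / Var(R_m) = 43.1363 / 61.2217 = 0.7046
MRP = 8.26% − 4.33% = 3.93%
E(R) = R_f + β × MRP = 4.33% + 0.7046 × 3.93% = 7.10%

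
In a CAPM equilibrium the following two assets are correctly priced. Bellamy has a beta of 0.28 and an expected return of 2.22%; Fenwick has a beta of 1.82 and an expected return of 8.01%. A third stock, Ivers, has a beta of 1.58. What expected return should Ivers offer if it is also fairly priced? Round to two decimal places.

7.11%

MRP (SML slope) = (8.01% − 2.22%) / (1.82 − 0.28) = 5.79% / 1.54 = 3.7597%
R_f (intercept) = 2.22% − 0.28 × 3.7597% = 1.1673%
E(R_Ivers) = R_f + β × MRP = 1.1673% + 1.58 × 3.7597% = 7.11%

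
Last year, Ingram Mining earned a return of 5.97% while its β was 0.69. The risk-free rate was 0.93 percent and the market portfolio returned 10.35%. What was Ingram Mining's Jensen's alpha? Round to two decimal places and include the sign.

-1.46%

Market excess return = 10.35% − 0.93% = 9.42%
CAPM benchmark = R_f + β(R_m − R_f) = 0.93% + 0.69 × 9.42% = 7.4298%
α = actual − benchmark = 5.97% − 7.4298% = -1.46%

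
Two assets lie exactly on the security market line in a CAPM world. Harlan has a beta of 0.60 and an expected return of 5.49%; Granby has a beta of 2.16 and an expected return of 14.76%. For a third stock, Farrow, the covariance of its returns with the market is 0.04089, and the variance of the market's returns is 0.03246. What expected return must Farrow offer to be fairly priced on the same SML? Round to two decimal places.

9.41%

MRP = (14.76% − 5.49%) / (2.16 − 0.60) = 5.9423%
R_f = 5.49% − 0.60 × 5.9423% = 1.9246%
β_Farrow = Cov / Var(R_m) = 0.04089 / 0.03246 = 1.2597
E(R_Farrow) = R_f + β × MRP = 1.9246% + 1.2597 × 5.9423% = 9.41%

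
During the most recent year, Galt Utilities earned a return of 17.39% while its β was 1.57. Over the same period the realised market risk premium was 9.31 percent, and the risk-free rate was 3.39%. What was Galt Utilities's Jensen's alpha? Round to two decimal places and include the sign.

CAPM benchmark = R_f + β(R_m − R_f) = 3.39% + 1.57 × 9.31% = 18.0067%
α = actual − benchmark = 17.39% − 18.0067% = -0.62%

-0.62%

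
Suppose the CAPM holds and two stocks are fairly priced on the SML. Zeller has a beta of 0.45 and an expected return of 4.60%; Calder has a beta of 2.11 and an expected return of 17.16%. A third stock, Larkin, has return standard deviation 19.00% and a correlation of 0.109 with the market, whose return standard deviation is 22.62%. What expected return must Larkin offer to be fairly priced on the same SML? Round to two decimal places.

1.89%

MRP = (17.16% − 4.60%) / (2.11 − 0.45) = 7.5663%
R_f = 4.60% − 0.45 × 7.5663% = 1.1952%
β_Larkin = ρ·σ_i/σ_m = 0.109 × 19.00 / 22.62 = 0.0916
E(R_Larkin) = R_f + β × MRP = 1.1952% + 0.0916 × 7.5663% = 1.89%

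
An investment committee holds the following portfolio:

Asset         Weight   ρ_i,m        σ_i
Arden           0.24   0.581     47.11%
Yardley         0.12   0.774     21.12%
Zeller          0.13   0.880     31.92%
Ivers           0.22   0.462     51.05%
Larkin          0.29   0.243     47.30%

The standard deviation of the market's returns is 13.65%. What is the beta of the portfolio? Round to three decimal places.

β_Arden = 0.581 × 47.11% / 13.65% = 2.0052
β_Yardley = 0.774 × 21.12% / 13.65% = 1.1976
β_Zeller = 0.880 × 31.92% / 13.65% = 2.0578
β_Ivers = 0.462 × 51.05% / 13.65% = 1.7278
β_Larkin = 0.243 × 47.30% / 13.65% = 0.8420
β_P = Σ w_i β_i = 0.24×2.0052 + 0.12×1.1976 + 0.13×2.0578 + 0.22×1.7278 + 0.29×0.8420 = 1.5168

1.517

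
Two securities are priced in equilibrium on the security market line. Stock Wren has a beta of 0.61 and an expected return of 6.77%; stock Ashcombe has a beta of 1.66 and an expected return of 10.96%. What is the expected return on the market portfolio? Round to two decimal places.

Both satisfy E(R) = R_f + β·MRP, so the slope of the SML is
MRP = (10.96% − 6.77%) / (1.66 − 0.61) = 4.19% / 1.05 = 3.9905%
R_f = E(R_Wren) − β_Wren·MRP = 6.77% − 0.61 × 3.9905% = 4.3358%
E(R_m) = R_f + MRP = 4.3358% + 3.9905% = 8.33%

8.33%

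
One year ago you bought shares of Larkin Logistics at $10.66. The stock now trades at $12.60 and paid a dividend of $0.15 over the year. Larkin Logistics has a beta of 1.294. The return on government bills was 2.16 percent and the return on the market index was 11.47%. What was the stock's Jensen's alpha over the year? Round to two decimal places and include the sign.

Realised HPR = (P1 + D1 − P0) / P0 = (12.60 + 0.15 − 10.66) / 10.66 = 2.09 / 10.66 = 19.6060%
MRP = 11.47% − 2.16% = 9.31%
CAPM required = R_f + β·MRP = 2.16% + 1.294 × 9.31% = 14.20714%
α = realised − required = 19.6060% − 14.20714% = +5.40%

+5.40%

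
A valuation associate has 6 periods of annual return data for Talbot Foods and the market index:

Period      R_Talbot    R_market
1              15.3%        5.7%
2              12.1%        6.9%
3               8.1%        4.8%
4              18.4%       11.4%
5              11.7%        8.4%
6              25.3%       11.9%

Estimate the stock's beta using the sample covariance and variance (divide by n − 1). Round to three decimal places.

1.721

Mean R_i = (15.3 + 12.1 + 8.1 + 18.4 + 11.7 + 25.3) / 6 = 15.1500%
Mean R_m = (5.7 + 6.9 + 4.8 + 11.4 + 8.4 + 11.9) / 6 = 8.1833%
Σ(R_i − R̄_i)(R_m − R̄_m) = 74.8250  ⇒  Cov = 74.8250 / 5 = 14.9650
Σ(R_m − R̄_m)² = 43.4683  ⇒  Var(R_m) = 43.4683 / 5 = 8.6937
β = Cov / Var(R_m) = 14.9650 / 8.6937 = 1.7214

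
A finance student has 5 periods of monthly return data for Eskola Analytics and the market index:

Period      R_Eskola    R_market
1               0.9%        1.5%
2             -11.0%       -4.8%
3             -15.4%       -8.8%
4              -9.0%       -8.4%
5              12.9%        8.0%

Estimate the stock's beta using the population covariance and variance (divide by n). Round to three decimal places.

1.526

Mean R_i = (0.9 − 11.0 − 15.4 − 9.0 + 12.9) / 5 = -4.3200%
Mean R_m = (1.5 − 4.8 − 8.8 − 8.4 + 8.0) / 5 = -2.5000%
Σ(R_i − R̄_i)(R_m − R̄_m) = 314.4700  ⇒  Cov = 314.4700 / 5 = 62.8940
Σ(R_m − R̄_m)² = 206.0400  ⇒  Var(R_m) = 206.0400 / 5 = 41.2080
β = Cov / Var(R_m) = 62.8940 / 41.2080 = 1.5263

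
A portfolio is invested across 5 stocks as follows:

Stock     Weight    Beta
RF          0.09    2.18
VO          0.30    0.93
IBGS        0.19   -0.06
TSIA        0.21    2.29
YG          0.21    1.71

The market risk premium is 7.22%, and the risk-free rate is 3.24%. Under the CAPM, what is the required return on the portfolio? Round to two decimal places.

12.65%

β_P = Σ w_i β_i = 0.09×2.18 + 0.30×0.93 + 0.19×-0.06 + 0.21×2.29 + 0.21×1.71 = 1.3038
E(R_P) = R_f + β_P × MRP = 3.24% + 1.3038 × 7.22% = 12.65%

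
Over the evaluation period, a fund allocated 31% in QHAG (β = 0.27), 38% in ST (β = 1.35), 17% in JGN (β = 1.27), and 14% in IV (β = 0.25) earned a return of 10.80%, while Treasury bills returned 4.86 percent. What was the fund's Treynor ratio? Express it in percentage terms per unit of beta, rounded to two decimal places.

7.01%

β_P = 0.31×0.27 + 0.38×1.35 + 0.17×1.27 + 0.14×0.25 = 0.8476
Treynor = (R_P − R_f) / β_P = (10.80% − 4.86%) / 0.8476 = 5.94% / 0.8476 = 7.01%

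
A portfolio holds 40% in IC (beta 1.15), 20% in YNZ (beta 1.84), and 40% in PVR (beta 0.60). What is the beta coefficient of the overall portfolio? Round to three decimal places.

1.068

β_P = Σ w_i β_i = 0.40×1.15 + 0.20×1.84 + 0.40×0.60 = 1.0680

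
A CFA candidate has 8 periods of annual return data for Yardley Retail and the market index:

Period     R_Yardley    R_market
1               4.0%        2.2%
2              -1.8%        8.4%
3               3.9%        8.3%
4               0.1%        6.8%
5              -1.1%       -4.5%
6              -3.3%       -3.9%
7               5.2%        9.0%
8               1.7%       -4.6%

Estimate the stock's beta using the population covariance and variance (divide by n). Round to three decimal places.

Mean R_i = (4.0 − 1.8 + 3.9 + 0.1 − 1.1 − 3.3 + 5.2 + 1.7) / 8 = 1.0875%
Mean R_m = (2.2 + 8.4 + 8.3 + 6.8 − 4.5 − 3.9 + 9.0 − 4.6) / 8 = 2.7125%
Σ(R_i − R̄_i)(R_m − R̄_m) = 59.9313  ⇒  Cov = 59.9313 / 8 = 7.4914
Σ(R_m − R̄_m)² = 269.2888  ⇒  Var(R_m) = 269.2888 / 8 = 33.6611
β = Cov / Var(R_m) = 7.4914 / 33.6611 = 0.2226

0.223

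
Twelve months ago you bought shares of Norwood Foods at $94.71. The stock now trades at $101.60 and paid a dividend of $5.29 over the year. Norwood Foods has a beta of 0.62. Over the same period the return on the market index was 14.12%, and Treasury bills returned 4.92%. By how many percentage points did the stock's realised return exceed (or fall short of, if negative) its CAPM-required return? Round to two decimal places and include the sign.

+2.24%

Realised HPR = (P1 + D1 − P0) / P0 = (101.60 + 5.29 − 94.71) / 94.71 = 12.18 / 94.71 = 12.8603%
MRP = 14.12% − 4.92% = 9.20%
CAPM required = R_f + β·MRP = 4.92% + 0.62 × 9.20% = 10.6240%
α = realised − required = 12.8603% − 10.6240% = +2.24%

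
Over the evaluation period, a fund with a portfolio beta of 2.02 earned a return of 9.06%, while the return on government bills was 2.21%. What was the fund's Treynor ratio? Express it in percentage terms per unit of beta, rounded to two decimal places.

Treynor = (R_P − R_f) / β_P = (9.06% − 2.21%) / 2.0200 = 6.85% / 2.0200 = 3.39%

3.39%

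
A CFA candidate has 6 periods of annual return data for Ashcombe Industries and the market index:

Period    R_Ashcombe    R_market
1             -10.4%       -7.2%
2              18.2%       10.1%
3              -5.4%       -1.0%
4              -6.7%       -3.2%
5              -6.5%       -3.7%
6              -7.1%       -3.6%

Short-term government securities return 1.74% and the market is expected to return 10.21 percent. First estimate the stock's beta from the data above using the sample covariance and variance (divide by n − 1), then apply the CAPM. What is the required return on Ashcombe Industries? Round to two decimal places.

16.35%

Mean R_i = (-10.4 + 18.2 − 5.4 − 6.7 − 6.5 − 7.1) / 6 = -2.9833%
Mean R_m = (-7.2 + 10.1 − 1.0 − 3.2 − 3.7 − 3.6) / 6 = -1.4333%
Σ(R_i − R̄_i)(R_m − R̄_m) = 309.4933  ⇒  Cov = 309.4933 / 5 = 61.8987
Σ(R_m − R̄_m)² = 179.4133  ⇒  Var(R_m) = 179.4133 / 5 = 35.8827
β = Cov / Var(R_m) = 61.8987 / 35.8827 = 1.7250
MRP = 10.21% − 1.74% = 8.47%
E(R) = R_f + β × MRP = 1.74% + 1.7250 × 8.47% = 16.35%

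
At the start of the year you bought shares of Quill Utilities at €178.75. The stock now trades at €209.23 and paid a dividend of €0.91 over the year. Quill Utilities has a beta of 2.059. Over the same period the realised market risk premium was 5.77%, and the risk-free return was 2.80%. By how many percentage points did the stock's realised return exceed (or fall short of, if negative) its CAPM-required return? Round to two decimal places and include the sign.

Realised HPR = (P1 + D1 − P0) / P0 = (209.23 + 0.91 − 178.75) / 178.75 = 31.39 / 178.75 = 17.5608%
CAPM required = R_f + β·MRP = 2.80% + 2.059 × 5.77% = 14.68043%
α = realised − required = 17.5608% − 14.68043% = +2.88%

+2.88%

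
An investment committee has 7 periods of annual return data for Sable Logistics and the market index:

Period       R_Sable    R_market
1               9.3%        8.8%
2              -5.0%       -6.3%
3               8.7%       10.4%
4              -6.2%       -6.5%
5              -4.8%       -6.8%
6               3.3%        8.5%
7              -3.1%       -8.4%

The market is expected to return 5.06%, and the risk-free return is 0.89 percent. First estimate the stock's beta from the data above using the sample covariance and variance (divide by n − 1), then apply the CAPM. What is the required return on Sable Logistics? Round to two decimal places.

Mean R_i = (9.3 − 5.0 + 8.7 − 6.2 − 4.8 + 3.3 − 3.1) / 7 = 0.3143%
Mean R_m = (8.8 − 6.3 + 10.4 − 6.5 − 6.8 + 8.5 − 8.4) / 7 = -0.0429%
Σ(R_i − R̄_i)(R_m − R̄_m) = 330.9443  ⇒  Cov = 330.9443 / 6 = 55.1574
Σ(R_m − R̄_m)² = 456.5771  ⇒  Var(R_m) = 456.5771 / 6 = 76.0962
β = Cov / Var(R_m) = 55.1574 / 76.0962 = 0.7248
MRP = 5.06% − 0.89% = 4.17%
E(R) = R_f + β × MRP = 0.89% + 0.7248 × 4.17% = 3.91%

3.91%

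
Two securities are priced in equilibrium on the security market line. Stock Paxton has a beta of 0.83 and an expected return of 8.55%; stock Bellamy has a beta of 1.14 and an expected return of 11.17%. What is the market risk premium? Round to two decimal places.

Both satisfy E(R) = R_f + β·MRP, so the slope of the SML is
MRP = (11.17% − 8.55%) / (1.14 − 0.83) = 2.62% / 0.31 = 8.4516%

8.45%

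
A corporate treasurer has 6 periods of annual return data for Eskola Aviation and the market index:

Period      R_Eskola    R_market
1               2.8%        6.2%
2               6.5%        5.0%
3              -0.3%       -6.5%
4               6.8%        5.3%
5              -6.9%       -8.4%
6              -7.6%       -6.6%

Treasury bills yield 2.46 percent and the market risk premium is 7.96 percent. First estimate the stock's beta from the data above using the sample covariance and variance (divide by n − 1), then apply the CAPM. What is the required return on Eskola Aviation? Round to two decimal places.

8.90%

Mean R_i = (2.8 + 6.5 − 0.3 + 6.8 − 6.9 − 7.6) / 6 = 0.2167%
Mean R_m = (6.2 + 5.0 − 6.5 + 5.3 − 8.4 − 6.6) / 6 = -0.8333%
Σ(R_i − R̄_i)(R_m − R̄_m) = 197.0533  ⇒  Cov = 197.0533 / 5 = 39.4107
Σ(R_m − R̄_m)² = 243.7333  ⇒  Var(R_m) = 243.7333 / 5 = 48.7467
β = Cov / Var(R_m) = 39.4107 / 48.7467 = 0.8085
E(R) = R_f + β × MRP = 2.46% + 0.8085 × 7.96% = 8.90%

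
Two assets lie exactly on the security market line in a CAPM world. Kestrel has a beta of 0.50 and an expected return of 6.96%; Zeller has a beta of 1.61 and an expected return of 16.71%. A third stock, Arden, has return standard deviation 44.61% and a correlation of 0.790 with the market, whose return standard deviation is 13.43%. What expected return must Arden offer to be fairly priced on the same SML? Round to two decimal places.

MRP = (16.71% − 6.96%) / (1.61 − 0.50) = 8.7838%
R_f = 6.96% − 0.50 × 8.7838% = 2.5681%
β_Arden = ρ·σ_i/σ_m = 0.790 × 44.61 / 13.43 = 2.6241
E(R_Arden) = R_f + β × MRP = 2.5681% + 2.6241 × 8.7838% = 25.62%

25.62%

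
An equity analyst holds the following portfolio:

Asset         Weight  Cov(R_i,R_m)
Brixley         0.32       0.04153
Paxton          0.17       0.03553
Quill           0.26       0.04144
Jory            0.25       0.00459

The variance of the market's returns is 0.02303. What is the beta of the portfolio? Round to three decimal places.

β_Brixley = 0.04153 / 0.02303 = 1.8033
β_Paxton = 0.03553 / 0.02303 = 1.5428
β_Quill = 0.04144 / 0.02303 = 1.7994
β_Jory = 0.00459 / 0.02303 = 0.1993
β_P = Σ w_i β_i = 0.32×1.8033 + 0.17×1.5428 + 0.26×1.7994 + 0.25×0.1993 = 1.3570

1.357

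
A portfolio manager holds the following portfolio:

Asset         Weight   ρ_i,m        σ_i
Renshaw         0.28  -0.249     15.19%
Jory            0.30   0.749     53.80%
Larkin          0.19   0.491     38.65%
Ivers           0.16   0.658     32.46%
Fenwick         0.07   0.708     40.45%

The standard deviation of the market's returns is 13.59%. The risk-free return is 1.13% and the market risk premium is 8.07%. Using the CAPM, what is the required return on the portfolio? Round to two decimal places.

β_Renshaw = -0.249 × 15.19% / 13.59% = -0.2783
β_Jory = 0.749 × 53.80% / 13.59% = 2.9651
β_Larkin = 0.491 × 38.65% / 13.59% = 1.3964
β_Ivers = 0.658 × 32.46% / 13.59% = 1.5716
β_Fenwick = 0.708 × 40.45% / 13.59% = 2.1073
β_P = Σ w_i β_i = 0.28×-0.2783 + 0.30×2.9651 + 0.19×1.3964 + 0.16×1.5716 + 0.07×2.1073 = 1.4759
E(R_P) = R_f + β_P × MRP = 1.13% + 1.4759 × 8.07% = 13.04%

13.04%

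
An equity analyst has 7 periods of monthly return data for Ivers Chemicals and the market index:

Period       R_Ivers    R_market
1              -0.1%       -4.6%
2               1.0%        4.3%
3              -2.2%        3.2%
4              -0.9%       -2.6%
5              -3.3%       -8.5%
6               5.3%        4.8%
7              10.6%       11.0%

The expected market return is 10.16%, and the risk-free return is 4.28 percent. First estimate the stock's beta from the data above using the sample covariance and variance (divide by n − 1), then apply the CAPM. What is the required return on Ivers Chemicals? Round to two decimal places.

7.81%

Mean R_i = (-0.1 + 1.0 − 2.2 − 0.9 − 3.3 + 5.3 + 10.6) / 7 = 1.4857%
Mean R_m = (-4.6 + 4.3 + 3.2 − 2.6 − 8.5 + 4.8 + 11.0) / 7 = 1.0857%
Σ(R_i − R̄_i)(R_m − R̄_m) = 158.8586  ⇒  Cov = 158.8586 / 6 = 26.4764
Σ(R_m − R̄_m)² = 264.6886  ⇒  Var(R_m) = 264.6886 / 6 = 44.1148
β = Cov / Var(R_m) = 26.4764 / 44.1148 = 0.6002
MRP = 10.16% − 4.28% = 5.88%
E(R) = R_f + β × MRP = 4.28% + 0.6002 × 5.88% = 7.81%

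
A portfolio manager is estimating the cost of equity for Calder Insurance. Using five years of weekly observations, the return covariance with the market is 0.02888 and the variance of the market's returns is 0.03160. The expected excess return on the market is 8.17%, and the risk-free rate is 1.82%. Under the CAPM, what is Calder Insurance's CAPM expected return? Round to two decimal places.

β = Cov(R_i, R_m) / Var(R_m) = 0.02888 / 0.03160 = 0.9139
E(R) = R_f + β × MRP = 1.82% + 0.9139 × 8.17% = 9.29%

9.29%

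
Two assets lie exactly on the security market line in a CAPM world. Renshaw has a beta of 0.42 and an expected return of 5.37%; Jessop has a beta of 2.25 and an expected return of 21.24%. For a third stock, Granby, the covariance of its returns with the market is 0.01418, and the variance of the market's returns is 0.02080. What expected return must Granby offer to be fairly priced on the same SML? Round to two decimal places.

MRP = (21.24% − 5.37%) / (2.25 − 0.42) = 8.6721%
R_f = 5.37% − 0.42 × 8.6721% = 1.7277%
β_Granby = Cov / Var(R_m) = 0.01418 / 0.02080 = 0.6817
E(R_Granby) = R_f + β × MRP = 1.7277% + 0.6817 × 8.6721% = 7.64%

7.64%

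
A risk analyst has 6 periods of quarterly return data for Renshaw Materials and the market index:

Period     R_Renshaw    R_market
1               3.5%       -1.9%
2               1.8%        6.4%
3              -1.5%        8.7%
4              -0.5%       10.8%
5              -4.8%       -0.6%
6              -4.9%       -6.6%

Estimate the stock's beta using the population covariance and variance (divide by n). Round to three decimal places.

Mean R_i = (3.5 + 1.8 − 1.5 − 0.5 − 4.8 − 4.9) / 6 = -1.0667%
Mean R_m = (-1.9 + 6.4 + 8.7 + 10.8 − 0.6 − 6.6) / 6 = 2.8000%
Σ(R_i − R̄_i)(R_m − R̄_m) = 39.5600  ⇒  Cov = 39.5600 / 6 = 6.5933
Σ(R_m − R̄_m)² = 233.7800  ⇒  Var(R_m) = 233.7800 / 6 = 38.9633
β = Cov / Var(R_m) = 6.5933 / 38.9633 = 0.1692

0.169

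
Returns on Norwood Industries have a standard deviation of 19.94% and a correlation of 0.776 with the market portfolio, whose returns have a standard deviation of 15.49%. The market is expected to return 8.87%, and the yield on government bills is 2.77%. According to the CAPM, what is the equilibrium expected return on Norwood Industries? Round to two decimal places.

β = ρ × σ_i / σ_m = 0.776 × 19.94% / 15.49% = 0.9989
MRP = 8.87% − 2.77% = 6.10%
E(R) = 2.77% + 0.9989 × 6.10% = 8.86%

8.86%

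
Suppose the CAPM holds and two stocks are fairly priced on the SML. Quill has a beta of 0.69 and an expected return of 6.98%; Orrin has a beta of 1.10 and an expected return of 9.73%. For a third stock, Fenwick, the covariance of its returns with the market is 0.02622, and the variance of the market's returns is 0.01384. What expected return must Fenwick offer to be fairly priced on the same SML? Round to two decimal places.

MRP = (9.73% − 6.98%) / (1.10 − 0.69) = 6.7073%
R_f = 6.98% − 0.69 × 6.7073% = 2.3520%
β_Fenwick = Cov / Var(R_m) = 0.02622 / 0.01384 = 1.8945
E(R_Fenwick) = R_f + β × MRP = 2.3520% + 1.8945 × 6.7073% = 15.06%

15.06%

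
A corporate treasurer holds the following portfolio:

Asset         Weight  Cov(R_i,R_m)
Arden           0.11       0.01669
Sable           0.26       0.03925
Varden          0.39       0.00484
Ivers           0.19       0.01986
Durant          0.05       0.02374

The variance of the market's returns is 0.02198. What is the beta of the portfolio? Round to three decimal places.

β_Arden = 0.01669 / 0.02198 = 0.7593
β_Sable = 0.03925 / 0.02198 = 1.7857
β_Varden = 0.00484 / 0.02198 = 0.2202
β_Ivers = 0.01986 / 0.02198 = 0.9035
β_Durant = 0.02374 / 0.02198 = 1.0801
β_P = Σ w_i β_i = 0.11×0.7593 + 0.26×1.7857 + 0.39×0.2202 + 0.19×0.9035 + 0.05×1.0801 = 0.8594

0.859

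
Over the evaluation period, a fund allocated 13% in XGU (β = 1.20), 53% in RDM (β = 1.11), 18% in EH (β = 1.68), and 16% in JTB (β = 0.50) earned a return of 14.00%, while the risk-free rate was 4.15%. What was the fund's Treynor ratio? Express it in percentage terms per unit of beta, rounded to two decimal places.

8.74%

β_P = 0.13×1.20 + 0.53×1.11 + 0.18×1.68 + 0.16×0.50 = 1.1267
Treynor = (R_P − R_f) / β_P = (14.00% − 4.15%) / 1.1267 = 9.85% / 1.1267 = 8.74%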